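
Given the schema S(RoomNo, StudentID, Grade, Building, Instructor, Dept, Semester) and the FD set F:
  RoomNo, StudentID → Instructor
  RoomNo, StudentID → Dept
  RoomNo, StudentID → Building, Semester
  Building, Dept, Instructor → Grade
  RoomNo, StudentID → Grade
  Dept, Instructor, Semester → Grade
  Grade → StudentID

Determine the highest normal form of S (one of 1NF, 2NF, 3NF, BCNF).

3NF

Candidate keys: {Building, Dept, Instructor, RoomNo}, {Dept, Instructor, RoomNo, Semester}, {Grade, RoomNo}, {RoomNo, StudentID}. Prime attributes: {Building, Dept, Grade, Instructor, RoomNo, Semester, StudentID}.
For Building, Dept, Instructor → Grade we have {Building, Dept, Instructor}⁺ = {Building, Dept, Grade, Instructor, StudentID}; {Building, Dept, Instructor} is not a superkey, so BCNF fails.
Since {Grade} ⊆ prime attributes and every other non-superkey FD also has a prime right side, the schema is in 3NF.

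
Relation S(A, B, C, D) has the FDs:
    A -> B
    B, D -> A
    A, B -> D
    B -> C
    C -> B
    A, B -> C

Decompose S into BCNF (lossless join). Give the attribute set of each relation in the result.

{A, B, D}; {B, C}

Candidate keys of the original relation: {A}, {B, D}, {C, D}.
Within {A, B, C, D}: {B}⁺ ∩ {A, B, C, D} = {B, C}, not the whole set, so B -> C violates BCNF; decompose into {B, C} and {A, B, D}.
{B, C} is in BCNF.
{A, B, D} is in BCNF.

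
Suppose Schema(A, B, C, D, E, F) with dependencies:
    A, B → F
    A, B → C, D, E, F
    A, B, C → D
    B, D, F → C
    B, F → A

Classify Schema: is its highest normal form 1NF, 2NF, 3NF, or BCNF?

BCNF

Candidate keys: {A, B}, {B, F}. Prime attributes: {A, B, F}.
The left-hand side of every FD is a superkey, so BCNF is satisfied.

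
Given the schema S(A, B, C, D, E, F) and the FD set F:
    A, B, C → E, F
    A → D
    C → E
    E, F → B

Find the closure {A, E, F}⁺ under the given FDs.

Start with {A, E, F}.
A → D applies; add {D} → now {A, D, E, F}.
E, F → B applies; add {B} → now {A, B, D, E, F}.
No further FD applies.

{A, B, D, E, F}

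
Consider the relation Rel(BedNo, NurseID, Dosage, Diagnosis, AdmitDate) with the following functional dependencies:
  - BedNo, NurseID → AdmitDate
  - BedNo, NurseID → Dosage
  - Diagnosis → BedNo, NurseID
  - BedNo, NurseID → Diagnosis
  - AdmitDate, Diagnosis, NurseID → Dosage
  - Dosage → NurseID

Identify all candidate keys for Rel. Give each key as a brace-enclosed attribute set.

{BedNo, Dosage}, {BedNo, NurseID}, {Diagnosis}

{Diagnosis} is a candidate key since {Diagnosis}⁺ = {AdmitDate, BedNo, Diagnosis, Dosage, NurseID} covers every attribute.
{BedNo, Dosage} is a candidate key since {BedNo, Dosage}⁺ = {AdmitDate, BedNo, Diagnosis, Dosage, NurseID} covers every attribute.
{BedNo, NurseID} is a candidate key since {BedNo, NurseID}⁺ = {AdmitDate, BedNo, Diagnosis, Dosage, NurseID} covers every attribute.
Any other superkey properly contains one of these, so there are no further candidate keys.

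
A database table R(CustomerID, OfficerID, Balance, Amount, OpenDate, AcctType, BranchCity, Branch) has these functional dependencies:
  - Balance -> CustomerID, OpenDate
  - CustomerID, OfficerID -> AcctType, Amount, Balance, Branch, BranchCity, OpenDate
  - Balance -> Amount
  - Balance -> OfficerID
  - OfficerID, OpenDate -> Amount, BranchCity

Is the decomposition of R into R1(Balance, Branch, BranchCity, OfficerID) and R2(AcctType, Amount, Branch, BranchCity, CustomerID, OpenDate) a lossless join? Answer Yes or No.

The shared attributes are {Branch, BranchCity} and {Branch, BranchCity}⁺ = {Branch, BranchCity}.
Neither R1 nor R2 is contained in that closure, so the decomposition is lossy.

No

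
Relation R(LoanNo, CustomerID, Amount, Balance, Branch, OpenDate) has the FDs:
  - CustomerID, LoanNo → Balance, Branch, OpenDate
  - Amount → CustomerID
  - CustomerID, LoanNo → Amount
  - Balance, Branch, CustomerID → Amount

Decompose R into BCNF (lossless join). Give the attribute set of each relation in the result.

Candidate keys of the original relation: {Amount, LoanNo}, {CustomerID, LoanNo}.
Within {Amount, Balance, Branch, CustomerID, LoanNo, OpenDate}: {Amount}⁺ ∩ {Amount, Balance, Branch, CustomerID, LoanNo, OpenDate} = {Amount, CustomerID}, not the whole set, so Amount → CustomerID violates BCNF; decompose into {Amount, CustomerID} and {Amount, Balance, Branch, LoanNo, OpenDate}.
{Amount, CustomerID}: every determinant is a superkey — BCNF.
{Amount, Balance, Branch, LoanNo, OpenDate}: every determinant is a superkey — BCNF.

{Amount, Balance, Branch, LoanNo, OpenDate}; {Amount, CustomerID}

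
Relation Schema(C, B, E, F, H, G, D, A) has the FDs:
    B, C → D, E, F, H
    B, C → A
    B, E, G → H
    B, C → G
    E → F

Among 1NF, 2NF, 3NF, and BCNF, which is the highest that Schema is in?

Candidate key: {B, C}. Prime attributes: {B, C}.
For B, E, G → H we have {B, E, G}⁺ = {B, E, F, G, H}; {B, E, G} is not a superkey, so BCNF fails.
B, E, G → H has non-prime {H} on the right and a non-superkey on the left, so 3NF fails.
Checking every proper subset of each key, none determines a non-prime attribute — 2NF is satisfied.

2NF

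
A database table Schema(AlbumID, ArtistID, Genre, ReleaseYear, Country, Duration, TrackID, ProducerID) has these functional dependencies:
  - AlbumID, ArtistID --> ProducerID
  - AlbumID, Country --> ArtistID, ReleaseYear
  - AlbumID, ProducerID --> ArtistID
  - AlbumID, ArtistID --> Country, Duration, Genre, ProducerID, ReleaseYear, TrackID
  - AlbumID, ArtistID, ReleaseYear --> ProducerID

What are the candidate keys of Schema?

{AlbumID, ArtistID}, {AlbumID, Country}, {AlbumID, ProducerID}

No FD produces {AlbumID}, so it must be in every candidate key.
{AlbumID, ArtistID}⁺ = {AlbumID, ArtistID, Country, Duration, Genre, ProducerID, ReleaseYear, TrackID}, which is every attribute, so {AlbumID, ArtistID} is a candidate key.
{AlbumID, Country}⁺ = {AlbumID, ArtistID, Country, Duration, Genre, ProducerID, ReleaseYear, TrackID}, which is every attribute, so {AlbumID, Country} is a candidate key.
{AlbumID, ProducerID}⁺ = {AlbumID, ArtistID, Country, Duration, Genre, ProducerID, ReleaseYear, TrackID}, which is every attribute, so {AlbumID, ProducerID} is a candidate key.
Any other superkey properly contains one of these, so there are no further candidate keys.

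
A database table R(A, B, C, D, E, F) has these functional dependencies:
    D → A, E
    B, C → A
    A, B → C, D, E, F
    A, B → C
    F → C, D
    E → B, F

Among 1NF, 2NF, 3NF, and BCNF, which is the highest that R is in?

BCNF

Candidate keys: {A, B}, {B, C}, {D}, {E}, {F}. Prime attributes: {A, B, C, D, E, F}.
Every FD has a superkey on the left, so the relation is in BCNF.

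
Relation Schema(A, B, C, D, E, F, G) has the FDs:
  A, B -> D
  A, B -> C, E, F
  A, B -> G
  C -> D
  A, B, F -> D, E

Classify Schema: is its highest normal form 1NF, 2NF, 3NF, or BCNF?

2NF

Candidate key: {A, B}. Prime attributes: {A, B}.
For C -> D we have {C}⁺ = {C, D}; {C} is not a superkey, so BCNF fails.
C -> D determines the non-prime attribute {D} from a non-superkey — 3NF is violated.
No proper subset of a key has a non-prime attribute in its closure, so there is no partial dependency; 2NF holds.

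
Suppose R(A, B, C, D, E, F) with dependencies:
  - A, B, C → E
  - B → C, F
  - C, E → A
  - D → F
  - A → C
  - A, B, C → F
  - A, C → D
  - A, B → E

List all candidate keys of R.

{A, B}, {B, E}

{B} never appears on the right of any FD, so every key must include it.
{A, B} is a candidate key since {A, B}⁺ = {A, B, C, D, E, F} covers every attribute.
{B, E} is a candidate key since {B, E}⁺ = {A, B, C, D, E, F} covers every attribute.
No proper subset of any of these is a key, and no other minimal superkey exists.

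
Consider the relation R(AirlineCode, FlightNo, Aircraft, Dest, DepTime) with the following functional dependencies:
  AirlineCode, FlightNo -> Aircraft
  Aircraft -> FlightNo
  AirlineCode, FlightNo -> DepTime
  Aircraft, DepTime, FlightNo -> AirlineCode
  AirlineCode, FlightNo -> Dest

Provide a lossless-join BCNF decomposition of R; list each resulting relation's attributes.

{Aircraft, AirlineCode, DepTime, Dest}; {Aircraft, FlightNo}

Candidate keys of the original relation: {Aircraft, AirlineCode}, {Aircraft, DepTime}, {AirlineCode, FlightNo}.
Within {Aircraft, AirlineCode, DepTime, Dest, FlightNo}: {Aircraft}⁺ ∩ {Aircraft, AirlineCode, DepTime, Dest, FlightNo} = {Aircraft, FlightNo}, not the whole set, so Aircraft -> FlightNo violates BCNF; decompose into {Aircraft, FlightNo} and {Aircraft, AirlineCode, DepTime, Dest}.
{Aircraft, FlightNo} has no BCNF violation.
{Aircraft, AirlineCode, DepTime, Dest} has no BCNF violation.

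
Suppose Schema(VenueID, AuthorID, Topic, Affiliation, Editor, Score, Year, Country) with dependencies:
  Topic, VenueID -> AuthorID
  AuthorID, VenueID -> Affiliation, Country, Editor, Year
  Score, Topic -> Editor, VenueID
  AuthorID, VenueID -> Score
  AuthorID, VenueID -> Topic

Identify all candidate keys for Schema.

{AuthorID, VenueID}⁺ = {Affiliation, AuthorID, Country, Editor, Score, Topic, VenueID, Year}, which is every attribute, so {AuthorID, VenueID} is a candidate key.
{Score, Topic}⁺ = {Affiliation, AuthorID, Country, Editor, Score, Topic, VenueID, Year}, which is every attribute, so {Score, Topic} is a candidate key.
{Topic, VenueID}⁺ = {Affiliation, AuthorID, Country, Editor, Score, Topic, VenueID, Year}, which is every attribute, so {Topic, VenueID} is a candidate key.
Any other superkey properly contains one of these, so there are no further candidate keys.

{AuthorID, VenueID}, {Score, Topic}, {Topic, VenueID}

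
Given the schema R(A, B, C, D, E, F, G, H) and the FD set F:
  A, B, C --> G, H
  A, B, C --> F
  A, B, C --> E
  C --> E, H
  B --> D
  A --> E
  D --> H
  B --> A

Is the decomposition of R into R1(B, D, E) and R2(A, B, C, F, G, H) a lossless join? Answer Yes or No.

Common attributes: {B}; their closure is {A, B, D, E, H}.
Since R1 ⊆ {A, B, D, E, H}, the intersection is a superkey of R1; the decomposition is lossless.

Yes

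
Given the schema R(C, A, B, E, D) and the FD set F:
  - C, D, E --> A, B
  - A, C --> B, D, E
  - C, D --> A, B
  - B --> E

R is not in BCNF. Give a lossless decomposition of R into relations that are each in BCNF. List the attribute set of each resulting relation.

Candidate keys of the original relation: {A, C}, {C, D}.
Within {A, B, C, D, E}: {B}⁺ ∩ {A, B, C, D, E} = {B, E}, not the whole set, so B --> E violates BCNF; decompose into {B, E} and {A, B, C, D}.
{B, E} has no BCNF violation.
{A, B, C, D} has no BCNF violation.

{A, B, C, D}; {B, E}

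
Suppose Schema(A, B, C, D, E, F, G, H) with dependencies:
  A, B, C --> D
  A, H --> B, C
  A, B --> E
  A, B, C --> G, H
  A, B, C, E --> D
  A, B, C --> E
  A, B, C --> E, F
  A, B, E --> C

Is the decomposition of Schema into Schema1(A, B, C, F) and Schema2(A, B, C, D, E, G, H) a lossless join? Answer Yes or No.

Schema1 ∩ Schema2 = {A, B, C}; its closure under F is {A, B, C, D, E, F, G, H}.
This includes all of Schema1, so the common attributes are a superkey of Schema1 — the join is lossless.

Yes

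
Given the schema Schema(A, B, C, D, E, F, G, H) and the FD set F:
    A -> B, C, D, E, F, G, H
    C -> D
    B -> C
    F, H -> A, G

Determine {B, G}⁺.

{B, C, D, G}

Start with {B, G}.
B -> C applies; add {C} → now {B, C, G}.
C -> D applies; add {D} → now {B, C, D, G}.
No further FD applies.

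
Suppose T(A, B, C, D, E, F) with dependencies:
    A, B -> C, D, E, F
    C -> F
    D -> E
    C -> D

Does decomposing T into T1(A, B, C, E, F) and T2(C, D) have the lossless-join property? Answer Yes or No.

Common attributes: {C}; their closure is {C, D, E, F}.
T2 is contained in that closure, so T1 ∩ T2 -> T2 holds and the join is lossless.

Yes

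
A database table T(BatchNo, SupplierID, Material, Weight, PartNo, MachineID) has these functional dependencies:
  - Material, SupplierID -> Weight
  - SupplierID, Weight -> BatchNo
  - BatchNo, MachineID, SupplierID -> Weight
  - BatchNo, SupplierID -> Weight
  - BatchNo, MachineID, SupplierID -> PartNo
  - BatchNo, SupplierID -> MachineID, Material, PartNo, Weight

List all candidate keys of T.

No FD produces {SupplierID}, so it must be in every candidate key.
{BatchNo, SupplierID}⁺ = {BatchNo, MachineID, Material, PartNo, SupplierID, Weight} — all of the relation — so {BatchNo, SupplierID} is a candidate key.
{Material, SupplierID}⁺ = {BatchNo, MachineID, Material, PartNo, SupplierID, Weight} — all of the relation — so {Material, SupplierID} is a candidate key.
{SupplierID, Weight}⁺ = {BatchNo, MachineID, Material, PartNo, SupplierID, Weight} — all of the relation — so {SupplierID, Weight} is a candidate key.
Any other superkey properly contains one of these, so there are no further candidate keys.

{BatchNo, SupplierID}, {Material, SupplierID}, {SupplierID, Weight}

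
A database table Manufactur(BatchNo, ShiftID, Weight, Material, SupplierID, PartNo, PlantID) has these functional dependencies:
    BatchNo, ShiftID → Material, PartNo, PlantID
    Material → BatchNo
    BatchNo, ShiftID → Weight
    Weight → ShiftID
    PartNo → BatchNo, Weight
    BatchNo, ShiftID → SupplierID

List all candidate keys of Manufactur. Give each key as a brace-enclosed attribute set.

{BatchNo, ShiftID}, {BatchNo, Weight}, {Material, ShiftID}, {Material, Weight}, {PartNo}

{PartNo} is a candidate key since {PartNo}⁺ = {BatchNo, Material, PartNo, PlantID, ShiftID, SupplierID, Weight} covers every attribute.
{BatchNo, ShiftID} is a candidate key since {BatchNo, ShiftID}⁺ = {BatchNo, Material, PartNo, PlantID, ShiftID, SupplierID, Weight} covers every attribute.
{BatchNo, Weight} is a candidate key since {BatchNo, Weight}⁺ = {BatchNo, Material, PartNo, PlantID, ShiftID, SupplierID, Weight} covers every attribute.
{Material, ShiftID} is a candidate key since {Material, ShiftID}⁺ = {BatchNo, Material, PartNo, PlantID, ShiftID, SupplierID, Weight} covers every attribute.
{Material, Weight} is a candidate key since {Material, Weight}⁺ = {BatchNo, Material, PartNo, PlantID, ShiftID, SupplierID, Weight} covers every attribute.
No proper subset of any of these is a key, and no other minimal superkey exists.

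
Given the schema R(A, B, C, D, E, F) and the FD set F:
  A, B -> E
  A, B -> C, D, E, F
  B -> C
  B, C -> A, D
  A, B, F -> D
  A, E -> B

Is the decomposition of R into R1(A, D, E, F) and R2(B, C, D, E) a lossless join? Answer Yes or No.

No

The shared attributes are {D, E} and {D, E}⁺ = {D, E}.
R1 ⊄ {D, E} and R2 ⊄ {D, E}, so the split is lossy.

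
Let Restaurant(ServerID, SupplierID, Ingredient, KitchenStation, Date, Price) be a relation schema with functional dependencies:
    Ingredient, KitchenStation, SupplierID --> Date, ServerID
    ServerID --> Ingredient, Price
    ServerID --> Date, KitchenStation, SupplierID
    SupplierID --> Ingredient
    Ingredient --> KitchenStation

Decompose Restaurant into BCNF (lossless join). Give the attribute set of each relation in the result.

{Date, Ingredient, Price, ServerID, SupplierID}; {Ingredient, KitchenStation}

Candidate keys of the original relation: {ServerID}, {SupplierID}.
In {Date, Ingredient, KitchenStation, Price, ServerID, SupplierID}, {Ingredient} is not a superkey ({Ingredient}⁺ restricted to this set is {Ingredient, KitchenStation}), so split on Ingredient --> KitchenStation into {Ingredient, KitchenStation} and {Date, Ingredient, Price, ServerID, SupplierID}.
{Ingredient, KitchenStation}: every determinant is a superkey — BCNF.
{Date, Ingredient, Price, ServerID, SupplierID}: every determinant is a superkey — BCNF.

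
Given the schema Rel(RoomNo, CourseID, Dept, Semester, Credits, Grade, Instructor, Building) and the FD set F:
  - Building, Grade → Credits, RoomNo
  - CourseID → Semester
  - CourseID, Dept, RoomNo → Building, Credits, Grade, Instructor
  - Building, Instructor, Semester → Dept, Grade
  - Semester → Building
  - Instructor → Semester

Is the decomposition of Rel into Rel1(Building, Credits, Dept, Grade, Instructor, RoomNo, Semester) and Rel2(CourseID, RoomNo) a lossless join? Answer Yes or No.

The shared attributes are {RoomNo} and {RoomNo}⁺ = {RoomNo}.
Rel1 ⊄ {RoomNo} and Rel2 ⊄ {RoomNo}, so the split is lossy.

No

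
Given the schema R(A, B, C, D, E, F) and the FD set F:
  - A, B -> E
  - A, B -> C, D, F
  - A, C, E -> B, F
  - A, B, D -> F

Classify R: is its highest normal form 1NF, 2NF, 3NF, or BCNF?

BCNF

Candidate keys: {A, B}, {A, C, E}. Prime attributes: {A, B, C, E}.
Every FD has a superkey on the left, so the relation is in BCNF.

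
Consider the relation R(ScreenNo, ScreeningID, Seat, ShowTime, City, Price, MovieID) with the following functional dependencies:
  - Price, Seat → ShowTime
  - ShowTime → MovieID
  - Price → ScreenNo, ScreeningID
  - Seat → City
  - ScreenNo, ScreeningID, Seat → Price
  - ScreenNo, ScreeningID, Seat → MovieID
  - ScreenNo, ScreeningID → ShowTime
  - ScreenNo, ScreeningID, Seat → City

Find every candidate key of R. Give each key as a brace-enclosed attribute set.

{Price, Seat}, {ScreenNo, ScreeningID, Seat}

No FD produces {Seat}, so it must be in every candidate key.
{Price, Seat}⁺ = {City, MovieID, Price, ScreenNo, ScreeningID, Seat, ShowTime} — all of the relation — so {Price, Seat} is a candidate key.
{ScreenNo, ScreeningID, Seat}⁺ = {City, MovieID, Price, ScreenNo, ScreeningID, Seat, ShowTime} — all of the relation — so {ScreenNo, ScreeningID, Seat} is a candidate key.
Any other superkey properly contains one of these, so there are no further candidate keys.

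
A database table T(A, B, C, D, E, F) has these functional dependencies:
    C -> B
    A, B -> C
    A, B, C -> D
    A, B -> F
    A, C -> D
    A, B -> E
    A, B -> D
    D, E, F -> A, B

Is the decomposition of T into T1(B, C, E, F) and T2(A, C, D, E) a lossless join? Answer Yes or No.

No

The shared attributes are {C, E} and {C, E}⁺ = {B, C, E}.
The closure covers neither T1 nor T2 entirely; the join is not lossless.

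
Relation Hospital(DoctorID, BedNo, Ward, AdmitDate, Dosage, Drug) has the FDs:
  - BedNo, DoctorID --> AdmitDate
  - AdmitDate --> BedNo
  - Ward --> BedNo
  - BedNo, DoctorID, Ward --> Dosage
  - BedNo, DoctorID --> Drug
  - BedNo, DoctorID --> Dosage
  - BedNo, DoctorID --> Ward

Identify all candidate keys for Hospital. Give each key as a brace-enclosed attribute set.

{AdmitDate, DoctorID}, {BedNo, DoctorID}, {DoctorID, Ward}

No FD produces {DoctorID}, so it must be in every candidate key.
Closure of {AdmitDate, DoctorID} is {AdmitDate, BedNo, DoctorID, Dosage, Drug, Ward}, the whole schema; {AdmitDate, DoctorID} is a candidate key.
Closure of {BedNo, DoctorID} is {AdmitDate, BedNo, DoctorID, Dosage, Drug, Ward}, the whole schema; {BedNo, DoctorID} is a candidate key.
Closure of {DoctorID, Ward} is {AdmitDate, BedNo, DoctorID, Dosage, Drug, Ward}, the whole schema; {DoctorID, Ward} is a candidate key.
These are minimal and exhaustive — every other superkey contains one of them.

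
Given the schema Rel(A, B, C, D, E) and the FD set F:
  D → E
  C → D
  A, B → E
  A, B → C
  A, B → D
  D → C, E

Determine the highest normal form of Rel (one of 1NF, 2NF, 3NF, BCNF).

2NF

Candidate key: {A, B}. Prime attributes: {A, B}.
For D → E we have {D}⁺ = {C, D, E}; {D} is not a superkey, so BCNF fails.
Because {E} is non-prime and the left side of D → E is not a superkey, the relation is not in 3NF.
No non-prime attribute depends on a proper subset of any candidate key, so 2NF holds.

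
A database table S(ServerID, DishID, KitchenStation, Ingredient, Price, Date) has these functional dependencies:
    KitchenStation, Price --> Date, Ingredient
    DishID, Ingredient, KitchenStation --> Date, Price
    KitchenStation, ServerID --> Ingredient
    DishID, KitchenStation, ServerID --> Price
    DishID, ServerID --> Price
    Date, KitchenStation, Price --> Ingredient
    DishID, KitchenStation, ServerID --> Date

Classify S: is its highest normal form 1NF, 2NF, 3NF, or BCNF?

1NF

Candidate key: {DishID, KitchenStation, ServerID}. Prime attributes: {DishID, KitchenStation, ServerID}.
KitchenStation, Price --> Date, Ingredient breaks BCNF: {KitchenStation, Price}⁺ = {Date, Ingredient, KitchenStation, Price}, so {KitchenStation, Price} is not a superkey.
Because {Date, Ingredient} are non-prime and the left side of KitchenStation, Price --> Date, Ingredient is not a superkey, the relation is not in 3NF.
The proper key subset {DishID, ServerID} of {DishID, KitchenStation, ServerID} determines non-prime {Price}, so the relation is not even in 2NF.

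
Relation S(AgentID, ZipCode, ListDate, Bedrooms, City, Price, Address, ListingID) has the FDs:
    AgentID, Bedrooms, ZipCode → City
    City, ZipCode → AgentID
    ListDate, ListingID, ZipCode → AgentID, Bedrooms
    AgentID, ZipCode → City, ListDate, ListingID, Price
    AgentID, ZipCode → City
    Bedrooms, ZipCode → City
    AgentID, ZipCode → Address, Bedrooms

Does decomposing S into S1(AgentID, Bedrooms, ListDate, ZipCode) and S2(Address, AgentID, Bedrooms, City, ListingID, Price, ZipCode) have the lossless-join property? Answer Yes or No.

Yes

S1 ∩ S2 = {AgentID, Bedrooms, ZipCode}; its closure under F is {Address, AgentID, Bedrooms, City, ListDate, ListingID, Price, ZipCode}.
Since S1 ⊆ {Address, AgentID, Bedrooms, City, ListDate, ListingID, Price, ZipCode}, the intersection is a superkey of S1; the decomposition is lossless.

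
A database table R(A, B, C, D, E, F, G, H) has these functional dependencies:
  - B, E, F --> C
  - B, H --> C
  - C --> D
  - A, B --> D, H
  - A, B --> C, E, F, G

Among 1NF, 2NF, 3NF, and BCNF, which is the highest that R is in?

2NF

Candidate key: {A, B}. Prime attributes: {A, B}.
B, E, F --> C: {B, E, F}⁺ = {B, C, D, E, F}, which is not all of the attributes, so the left side is not a superkey — BCNF is violated.
B, E, F --> C determines the non-prime attribute {C} from a non-superkey — 3NF is violated.
Checking every proper subset of each key, none determines a non-prime attribute — 2NF is satisfied.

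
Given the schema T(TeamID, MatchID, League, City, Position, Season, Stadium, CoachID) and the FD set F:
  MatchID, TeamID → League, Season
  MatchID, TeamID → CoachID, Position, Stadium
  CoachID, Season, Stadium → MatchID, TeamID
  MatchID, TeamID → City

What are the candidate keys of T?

{MatchID, TeamID}⁺ = {City, CoachID, League, MatchID, Position, Season, Stadium, TeamID}, which is every attribute, so {MatchID, TeamID} is a candidate key.
{CoachID, Season, Stadium}⁺ = {City, CoachID, League, MatchID, Position, Season, Stadium, TeamID}, which is every attribute, so {CoachID, Season, Stadium} is a candidate key.
No proper subset of any of these is a key, and no other minimal superkey exists.

{CoachID, Season, Stadium}, {MatchID, TeamID}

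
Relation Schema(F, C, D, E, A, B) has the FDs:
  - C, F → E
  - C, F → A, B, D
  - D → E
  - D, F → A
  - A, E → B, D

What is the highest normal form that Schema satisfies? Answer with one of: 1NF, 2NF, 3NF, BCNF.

Candidate key: {C, F}. Prime attributes: {C, F}.
D → E breaks BCNF: {D}⁺ = {D, E}, so {D} is not a superkey.
D → E has non-prime {E} on the right and a non-superkey on the left, so 3NF fails.
No proper subset of a key has a non-prime attribute in its closure, so there is no partial dependency; 2NF holds.

2NF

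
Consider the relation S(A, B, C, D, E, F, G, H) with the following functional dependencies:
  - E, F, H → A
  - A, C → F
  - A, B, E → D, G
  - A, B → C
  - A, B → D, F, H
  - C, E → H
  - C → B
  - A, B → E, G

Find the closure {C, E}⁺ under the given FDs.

{B, C, E, H}

Start with {C, E}.
C, E → H applies; add {H} → now {C, E, H}.
C → B applies; add {B} → now {B, C, E, H}.
No further FD applies.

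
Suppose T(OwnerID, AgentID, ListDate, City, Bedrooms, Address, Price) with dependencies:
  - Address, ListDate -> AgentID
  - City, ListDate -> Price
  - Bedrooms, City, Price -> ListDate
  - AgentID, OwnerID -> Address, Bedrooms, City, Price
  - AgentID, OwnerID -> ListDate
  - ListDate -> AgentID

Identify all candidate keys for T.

{AgentID, OwnerID}, {Bedrooms, City, OwnerID, Price}, {ListDate, OwnerID}

No FD produces {OwnerID}, so it must be in every candidate key.
{AgentID, OwnerID}⁺ = {Address, AgentID, Bedrooms, City, ListDate, OwnerID, Price} — all of the relation — so {AgentID, OwnerID} is a candidate key.
{ListDate, OwnerID}⁺ = {Address, AgentID, Bedrooms, City, ListDate, OwnerID, Price} — all of the relation — so {ListDate, OwnerID} is a candidate key.
{Bedrooms, City, OwnerID, Price}⁺ = {Address, AgentID, Bedrooms, City, ListDate, OwnerID, Price} — all of the relation — so {Bedrooms, City, OwnerID, Price} is a candidate key.
No proper subset of any of these is a key, and no other minimal superkey exists.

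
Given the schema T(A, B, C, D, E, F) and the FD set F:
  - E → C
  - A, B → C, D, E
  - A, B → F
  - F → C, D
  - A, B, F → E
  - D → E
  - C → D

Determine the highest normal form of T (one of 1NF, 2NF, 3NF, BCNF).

Candidate key: {A, B}. Prime attributes: {A, B}.
For E → C we have {E}⁺ = {C, D, E}; {E} is not a superkey, so BCNF fails.
E → C determines the non-prime attribute {C} from a non-superkey — 3NF is violated.
No non-prime attribute depends on a proper subset of any candidate key, so 2NF holds.

2NF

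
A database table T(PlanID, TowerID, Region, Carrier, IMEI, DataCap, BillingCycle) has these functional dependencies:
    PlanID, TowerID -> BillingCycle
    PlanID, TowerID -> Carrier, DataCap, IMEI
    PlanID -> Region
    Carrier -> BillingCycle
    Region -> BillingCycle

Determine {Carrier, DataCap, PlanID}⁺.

{BillingCycle, Carrier, DataCap, PlanID, Region}

Start with {Carrier, DataCap, PlanID}.
PlanID -> Region applies; add {Region} → now {Carrier, DataCap, PlanID, Region}.
Carrier -> BillingCycle applies; add {BillingCycle} → now {BillingCycle, Carrier, DataCap, PlanID, Region}.
No further FD applies.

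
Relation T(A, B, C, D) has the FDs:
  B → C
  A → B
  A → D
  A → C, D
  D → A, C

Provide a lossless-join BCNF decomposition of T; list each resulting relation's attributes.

Candidate keys of the original relation: {A}, {D}.
{A, B, C, D}: {B} determines {B, C} here but is not a superkey — split on B → C, giving {B, C} and {A, B, D}.
{B, C} has no BCNF violation.
{A, B, D} has no BCNF violation.

{A, B, D}; {B, C}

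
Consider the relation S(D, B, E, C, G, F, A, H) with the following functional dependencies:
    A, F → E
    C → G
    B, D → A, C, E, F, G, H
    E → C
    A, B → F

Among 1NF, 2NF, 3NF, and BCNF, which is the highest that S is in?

Candidate key: {B, D}. Prime attributes: {B, D}.
For A, F → E we have {A, F}⁺ = {A, C, E, F, G}; {A, F} is not a superkey, so BCNF fails.
A, F → E has non-prime {E} on the right and a non-superkey on the left, so 3NF fails.
No non-prime attribute depends on a proper subset of any candidate key, so 2NF holds.

2NF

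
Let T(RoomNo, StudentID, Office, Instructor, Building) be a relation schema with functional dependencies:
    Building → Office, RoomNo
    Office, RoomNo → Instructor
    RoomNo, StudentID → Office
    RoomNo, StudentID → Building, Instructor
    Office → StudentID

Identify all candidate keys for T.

{Building}, {Office, RoomNo}, {RoomNo, StudentID}

{Building} is a candidate key since {Building}⁺ = {Building, Instructor, Office, RoomNo, StudentID} covers every attribute.
{Office, RoomNo} is a candidate key since {Office, RoomNo}⁺ = {Building, Instructor, Office, RoomNo, StudentID} covers every attribute.
{RoomNo, StudentID} is a candidate key since {RoomNo, StudentID}⁺ = {Building, Instructor, Office, RoomNo, StudentID} covers every attribute.
Any other superkey properly contains one of these, so there are no further candidate keys.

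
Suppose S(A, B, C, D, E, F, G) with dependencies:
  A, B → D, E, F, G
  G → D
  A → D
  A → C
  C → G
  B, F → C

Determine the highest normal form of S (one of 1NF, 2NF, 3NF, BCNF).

Candidate key: {A, B}. Prime attributes: {A, B}.
G → D breaks BCNF: {G}⁺ = {D, G}, so {G} is not a superkey.
G → D has non-prime {D} on the right and a non-superkey on the left, so 3NF fails.
The proper key subset {A} of {A, B} determines non-prime {C, D, G}, so the relation is not even in 2NF.

1NF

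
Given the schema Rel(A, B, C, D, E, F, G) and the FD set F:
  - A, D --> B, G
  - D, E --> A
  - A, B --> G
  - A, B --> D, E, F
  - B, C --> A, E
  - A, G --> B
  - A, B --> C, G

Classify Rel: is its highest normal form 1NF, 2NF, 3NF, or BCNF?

BCNF

Candidate keys: {A, B}, {A, D}, {A, G}, {B, C}, {D, E}. Prime attributes: {A, B, C, D, E, G}.
Every FD has a superkey on the left, so the relation is in BCNF.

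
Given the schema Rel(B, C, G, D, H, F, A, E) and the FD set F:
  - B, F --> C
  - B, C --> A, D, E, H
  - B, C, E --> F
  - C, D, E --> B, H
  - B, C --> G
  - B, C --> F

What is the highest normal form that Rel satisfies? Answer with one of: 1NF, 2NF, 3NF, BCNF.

Candidate keys: {B, C}, {B, F}, {C, D, E}. Prime attributes: {B, C, D, E, F}.
The left-hand side of every FD is a superkey, so BCNF is satisfied.

BCNF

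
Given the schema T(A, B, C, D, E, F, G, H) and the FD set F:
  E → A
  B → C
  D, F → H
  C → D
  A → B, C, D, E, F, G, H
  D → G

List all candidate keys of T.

{A}, {E}

{A} is a candidate key since {A}⁺ = {A, B, C, D, E, F, G, H} covers every attribute.
{E} is a candidate key since {E}⁺ = {A, B, C, D, E, F, G, H} covers every attribute.
No proper subset of any of these is a key, and no other minimal superkey exists.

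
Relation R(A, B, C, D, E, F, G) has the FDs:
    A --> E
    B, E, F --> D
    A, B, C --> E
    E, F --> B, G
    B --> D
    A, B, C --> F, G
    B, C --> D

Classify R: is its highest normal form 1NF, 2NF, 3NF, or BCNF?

1NF

Candidate keys: {A, B, C}, {A, C, F}. Prime attributes: {A, B, C, F}.
For A --> E we have {A}⁺ = {A, E}; {A} is not a superkey, so BCNF fails.
A --> E determines the non-prime attribute {E} from a non-superkey — 3NF is violated.
Since {A} ⊂ {A, B, C} and {A}⁺ ⊇ {E} with {E} non-prime, there is a partial dependency; 2NF fails.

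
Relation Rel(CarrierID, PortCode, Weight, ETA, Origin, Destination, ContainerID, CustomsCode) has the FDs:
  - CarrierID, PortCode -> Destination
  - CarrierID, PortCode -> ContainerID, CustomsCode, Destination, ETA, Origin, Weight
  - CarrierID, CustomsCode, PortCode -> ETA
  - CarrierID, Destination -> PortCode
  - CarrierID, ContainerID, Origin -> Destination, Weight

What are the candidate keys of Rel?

{CarrierID} never appears on the right of any FD, so every key must include it.
Closure of {CarrierID, Destination} is {CarrierID, ContainerID, CustomsCode, Destination, ETA, Origin, PortCode, Weight}, the whole schema; {CarrierID, Destination} is a candidate key.
Closure of {CarrierID, PortCode} is {CarrierID, ContainerID, CustomsCode, Destination, ETA, Origin, PortCode, Weight}, the whole schema; {CarrierID, PortCode} is a candidate key.
Closure of {CarrierID, ContainerID, Origin} is {CarrierID, ContainerID, CustomsCode, Destination, ETA, Origin, PortCode, Weight}, the whole schema; {CarrierID, ContainerID, Origin} is a candidate key.
Any other superkey properly contains one of these, so there are no further candidate keys.

{CarrierID, ContainerID, Origin}, {CarrierID, Destination}, {CarrierID, PortCode}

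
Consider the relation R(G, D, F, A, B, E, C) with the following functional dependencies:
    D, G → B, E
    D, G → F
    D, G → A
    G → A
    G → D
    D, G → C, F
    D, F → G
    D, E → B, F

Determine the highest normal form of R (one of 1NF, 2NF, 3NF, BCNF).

BCNF

Candidate keys: {D, E}, {D, F}, {G}. Prime attributes: {D, E, F, G}.
The left-hand side of every FD is a superkey, so BCNF is satisfied.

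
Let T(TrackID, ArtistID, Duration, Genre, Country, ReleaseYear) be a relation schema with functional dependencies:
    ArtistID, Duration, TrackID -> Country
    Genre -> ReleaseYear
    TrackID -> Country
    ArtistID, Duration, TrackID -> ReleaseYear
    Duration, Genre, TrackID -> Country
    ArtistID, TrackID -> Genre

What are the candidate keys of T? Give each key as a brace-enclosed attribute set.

No FD produces {ArtistID, Duration, TrackID}, so they must be in every candidate key.
{ArtistID, Duration, TrackID}⁺ = {ArtistID, Country, Duration, Genre, ReleaseYear, TrackID}, which is every attribute, so {ArtistID, Duration, TrackID} is a candidate key.
No smaller or unrelated set reaches every attribute, so there are no other keys.

{ArtistID, Duration, TrackID}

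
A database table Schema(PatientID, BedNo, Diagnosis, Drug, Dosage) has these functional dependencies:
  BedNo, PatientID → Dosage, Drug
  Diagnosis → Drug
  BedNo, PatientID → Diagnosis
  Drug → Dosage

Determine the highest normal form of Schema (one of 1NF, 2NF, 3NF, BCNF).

Candidate key: {BedNo, PatientID}. Prime attributes: {BedNo, PatientID}.
Diagnosis → Drug: {Diagnosis}⁺ = {Diagnosis, Dosage, Drug}, which is not all of the attributes, so the left side is not a superkey — BCNF is violated.
Diagnosis → Drug has non-prime {Drug} on the right and a non-superkey on the left, so 3NF fails.
No proper subset of a key has a non-prime attribute in its closure, so there is no partial dependency; 2NF holds.

2NF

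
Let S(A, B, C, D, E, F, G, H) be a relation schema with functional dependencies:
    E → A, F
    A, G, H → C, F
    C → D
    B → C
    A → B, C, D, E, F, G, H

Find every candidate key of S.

{A}, {E}

Closure of {A} is {A, B, C, D, E, F, G, H}, the whole schema; {A} is a candidate key.
Closure of {E} is {A, B, C, D, E, F, G, H}, the whole schema; {E} is a candidate key.
No proper subset of any of these is a key, and no other minimal superkey exists.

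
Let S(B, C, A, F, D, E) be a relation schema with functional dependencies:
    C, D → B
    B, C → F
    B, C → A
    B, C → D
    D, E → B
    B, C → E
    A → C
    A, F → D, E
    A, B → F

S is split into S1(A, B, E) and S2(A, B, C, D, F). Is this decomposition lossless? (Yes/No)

Yes

The shared attributes are {A, B} and {A, B}⁺ = {A, B, C, D, E, F}.
S1 is contained in that closure, so S1 ∩ S2 → S1 holds and the join is lossless.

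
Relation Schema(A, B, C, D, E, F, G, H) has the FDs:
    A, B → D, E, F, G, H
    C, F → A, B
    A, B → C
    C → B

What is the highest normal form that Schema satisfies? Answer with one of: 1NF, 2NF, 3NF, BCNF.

Candidate keys: {A, B}, {A, C}, {C, F}. Prime attributes: {A, B, C, F}.
C → B: {C}⁺ = {B, C}, which is not all of the attributes, so the left side is not a superkey — BCNF is violated.
Since {B} ⊆ prime attributes and every other non-superkey FD also has a prime right side, the schema is in 3NF.

3NF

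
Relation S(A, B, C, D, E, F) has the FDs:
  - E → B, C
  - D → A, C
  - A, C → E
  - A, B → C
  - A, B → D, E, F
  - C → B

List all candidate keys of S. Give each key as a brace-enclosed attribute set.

{A, B}, {A, C}, {A, E}, {D}

{D}⁺ = {A, B, C, D, E, F}, which is every attribute, so {D} is a candidate key.
{A, B}⁺ = {A, B, C, D, E, F}, which is every attribute, so {A, B} is a candidate key.
{A, C}⁺ = {A, B, C, D, E, F}, which is every attribute, so {A, C} is a candidate key.
{A, E}⁺ = {A, B, C, D, E, F}, which is every attribute, so {A, E} is a candidate key.
No proper subset of any of these is a key, and no other minimal superkey exists.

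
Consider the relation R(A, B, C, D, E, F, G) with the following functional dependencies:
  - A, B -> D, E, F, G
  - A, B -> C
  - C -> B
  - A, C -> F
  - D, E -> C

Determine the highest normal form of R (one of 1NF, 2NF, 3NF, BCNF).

Candidate keys: {A, B}, {A, C}, {A, D, E}. Prime attributes: {A, B, C, D, E}.
For C -> B we have {C}⁺ = {B, C}; {C} is not a superkey, so BCNF fails.
Its right-hand attributes {B} are all prime, as are those of every other non-superkey FD — the relation is in 3NF.

3NF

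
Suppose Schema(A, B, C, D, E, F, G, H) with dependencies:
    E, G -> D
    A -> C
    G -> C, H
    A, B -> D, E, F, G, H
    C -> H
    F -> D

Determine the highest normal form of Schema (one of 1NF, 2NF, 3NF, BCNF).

1NF

Candidate key: {A, B}. Prime attributes: {A, B}.
E, G -> D: {E, G}⁺ = {C, D, E, G, H}, which is not all of the attributes, so the left side is not a superkey — BCNF is violated.
E, G -> D determines the non-prime attribute {D} from a non-superkey — 3NF is violated.
Since {A} ⊂ {A, B} and {A}⁺ ⊇ {C, H} with {C, H} non-prime, there is a partial dependency; 2NF fails.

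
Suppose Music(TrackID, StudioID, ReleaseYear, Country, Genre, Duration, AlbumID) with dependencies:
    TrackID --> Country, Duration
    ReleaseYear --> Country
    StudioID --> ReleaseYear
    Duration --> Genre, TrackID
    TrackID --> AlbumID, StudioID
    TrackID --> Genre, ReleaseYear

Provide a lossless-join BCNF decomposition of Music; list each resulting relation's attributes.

Candidate keys of the original relation: {Duration}, {TrackID}.
{AlbumID, Country, Duration, Genre, ReleaseYear, StudioID, TrackID}: {ReleaseYear} determines {Country, ReleaseYear} here but is not a superkey — split on ReleaseYear --> Country, giving {Country, ReleaseYear} and {AlbumID, Duration, Genre, ReleaseYear, StudioID, TrackID}.
{Country, ReleaseYear} is in BCNF.
{AlbumID, Duration, Genre, ReleaseYear, StudioID, TrackID}: {StudioID} determines {ReleaseYear, StudioID} here but is not a superkey — split on StudioID --> ReleaseYear, giving {ReleaseYear, StudioID} and {AlbumID, Duration, Genre, StudioID, TrackID}.
{ReleaseYear, StudioID} is in BCNF.
{AlbumID, Duration, Genre, StudioID, TrackID} is in BCNF.

{AlbumID, Duration, Genre, StudioID, TrackID}; {Country, ReleaseYear}; {ReleaseYear, StudioID}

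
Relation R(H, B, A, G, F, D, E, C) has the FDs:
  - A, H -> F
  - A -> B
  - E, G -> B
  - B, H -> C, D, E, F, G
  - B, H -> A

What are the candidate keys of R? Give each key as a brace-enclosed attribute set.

Attributes never on any right-hand side: {H} — every candidate key must contain it.
{A, H}⁺ = {A, B, C, D, E, F, G, H}, which is every attribute, so {A, H} is a candidate key.
{B, H}⁺ = {A, B, C, D, E, F, G, H}, which is every attribute, so {B, H} is a candidate key.
{E, G, H}⁺ = {A, B, C, D, E, F, G, H}, which is every attribute, so {E, G, H} is a candidate key.
These are minimal and exhaustive — every other superkey contains one of them.

{A, H}, {B, H}, {E, G, H}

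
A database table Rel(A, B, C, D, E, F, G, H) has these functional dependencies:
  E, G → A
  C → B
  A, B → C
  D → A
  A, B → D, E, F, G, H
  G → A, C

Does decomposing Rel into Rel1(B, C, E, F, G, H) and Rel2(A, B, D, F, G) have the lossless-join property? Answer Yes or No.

Yes

Common attributes: {B, F, G}; their closure is {A, B, C, D, E, F, G, H}.
Rel1 is contained in that closure, so Rel1 ∩ Rel2 → Rel1 holds and the join is lossless.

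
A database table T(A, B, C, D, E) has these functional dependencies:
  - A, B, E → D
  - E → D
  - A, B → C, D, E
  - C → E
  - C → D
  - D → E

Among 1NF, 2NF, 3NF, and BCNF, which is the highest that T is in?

2NF

Candidate key: {A, B}. Prime attributes: {A, B}.
E → D: {E}⁺ = {D, E}, which is not all of the attributes, so the left side is not a superkey — BCNF is violated.
E → D has non-prime {D} on the right and a non-superkey on the left, so 3NF fails.
No non-prime attribute depends on a proper subset of any candidate key, so 2NF holds.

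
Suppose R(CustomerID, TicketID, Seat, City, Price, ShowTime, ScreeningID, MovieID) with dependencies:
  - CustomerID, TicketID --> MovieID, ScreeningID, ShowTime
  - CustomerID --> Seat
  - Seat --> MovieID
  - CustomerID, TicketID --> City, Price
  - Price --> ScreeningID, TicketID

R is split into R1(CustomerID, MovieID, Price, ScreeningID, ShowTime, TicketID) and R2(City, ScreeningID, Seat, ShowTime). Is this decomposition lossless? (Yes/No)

No

R1 ∩ R2 = {ScreeningID, ShowTime}; its closure under F is {ScreeningID, ShowTime}.
The closure covers neither R1 nor R2 entirely; the join is not lossless.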